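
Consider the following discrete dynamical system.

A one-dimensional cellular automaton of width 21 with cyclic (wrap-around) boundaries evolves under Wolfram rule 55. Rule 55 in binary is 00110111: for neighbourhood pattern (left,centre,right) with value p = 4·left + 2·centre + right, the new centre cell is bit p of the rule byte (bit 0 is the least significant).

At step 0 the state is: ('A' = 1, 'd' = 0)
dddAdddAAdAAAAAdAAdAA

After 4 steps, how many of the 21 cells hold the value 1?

14

gen 0: dddAdddAAdAAAAAdAAdAA
gen 1: AAAAAAAddAdddddAddAdd
gen 2: dddddddAAAAAAAAAAAAAA
gen 3: AAAAAAAdddddddddddddd
gen 4: dddddddAAAAAAAAAAAAAA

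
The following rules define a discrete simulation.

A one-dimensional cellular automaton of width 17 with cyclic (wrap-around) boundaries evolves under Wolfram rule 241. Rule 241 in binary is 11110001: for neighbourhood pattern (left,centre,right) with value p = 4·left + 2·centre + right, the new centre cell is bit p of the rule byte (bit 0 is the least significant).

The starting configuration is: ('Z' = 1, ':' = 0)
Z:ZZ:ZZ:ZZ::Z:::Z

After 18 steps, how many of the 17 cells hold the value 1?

10

t=0: Z:ZZ:ZZ:ZZ::Z:::Z
t=1: ZZ:ZZ:ZZ:ZZ::ZZ::
t=2: :ZZ:ZZ:ZZ:ZZ::ZZ:
t=3: ::ZZ:ZZ:ZZ:ZZ::ZZ
t=4: Z::ZZ:ZZ:ZZ:ZZ::Z
t=5: ZZ::ZZ:ZZ:ZZ:ZZ::
t=6: :ZZ::ZZ:ZZ:ZZ:ZZ:
t=7: ::ZZ::ZZ:ZZ:ZZ:ZZ
t=8: Z::ZZ::ZZ:ZZ:ZZ:Z
t=9: ZZ::ZZ::ZZ:ZZ:ZZ:
t=10: :ZZ::ZZ::ZZ:ZZ:ZZ
t=11: Z:ZZ::ZZ::ZZ:ZZ:Z
t=12: ZZ:ZZ::ZZ::ZZ:ZZ:
t=13: :ZZ:ZZ::ZZ::ZZ:ZZ
t=14: Z:ZZ:ZZ::ZZ::ZZ:Z
t=15: ZZ:ZZ:ZZ::ZZ::ZZ:
t=16: :ZZ:ZZ:ZZ::ZZ::ZZ
t=17: Z:ZZ:ZZ:ZZ::ZZ::Z
t=18: ZZ:ZZ:ZZ:ZZ::ZZ::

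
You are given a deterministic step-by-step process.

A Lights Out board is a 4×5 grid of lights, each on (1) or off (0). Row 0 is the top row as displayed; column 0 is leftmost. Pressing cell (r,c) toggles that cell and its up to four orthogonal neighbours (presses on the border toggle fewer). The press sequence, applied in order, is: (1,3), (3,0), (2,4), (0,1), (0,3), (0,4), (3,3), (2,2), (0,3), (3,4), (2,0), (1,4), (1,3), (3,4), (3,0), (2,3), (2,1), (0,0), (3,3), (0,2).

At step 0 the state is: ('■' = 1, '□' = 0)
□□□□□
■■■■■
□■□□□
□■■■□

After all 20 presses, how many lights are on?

10

gen 0: □□□□□
■■■■■
□■□□□
□■■■□
gen 1: □□□■□
■■□□□
□■□■□
□■■■□
gen 2: □□□■□
■■□□□
■■□■□
■□■■□
gen 3: □□□■□
■■□□■
■■□□■
■□■■■
gen 4: ■■■■□
■□□□■
■■□□■
■□■■■
gen 5: ■■□□■
■□□■■
■■□□■
■□■■■
gen 6: ■■□■□
■□□■□
■■□□■
■□■■■
gen 7: ■■□■□
■□□■□
■■□■■
■□□□□
gen 8: ■■□■□
■□■■□
■□■□■
■□■□□
gen 9: ■■■□■
■□■□□
■□■□■
■□■□□
gen 10: ■■■□■
■□■□□
■□■□□
■□■■■
gen 11: ■■■□■
□□■□□
□■■□□
□□■■■
gen 12: ■■■□□
□□■■■
□■■□■
□□■■■
gen 13: ■■■■□
□□□□□
□■■■■
□□■■■
gen 14: ■■■■□
□□□□□
□■■■□
□□■□□
gen 15: ■■■■□
□□□□□
■■■■□
■■■□□
gen 16: ■■■■□
□□□■□
■■□□■
■■■■□
gen 17: ■■■■□
□■□■□
□□■□■
■□■■□
gen 18: □□■■□
■■□■□
□□■□■
■□■■□
gen 19: □□■■□
■■□■□
□□■■■
■□□□■
gen 20: □■□□□
■■■■□
□□■■■
■□□□■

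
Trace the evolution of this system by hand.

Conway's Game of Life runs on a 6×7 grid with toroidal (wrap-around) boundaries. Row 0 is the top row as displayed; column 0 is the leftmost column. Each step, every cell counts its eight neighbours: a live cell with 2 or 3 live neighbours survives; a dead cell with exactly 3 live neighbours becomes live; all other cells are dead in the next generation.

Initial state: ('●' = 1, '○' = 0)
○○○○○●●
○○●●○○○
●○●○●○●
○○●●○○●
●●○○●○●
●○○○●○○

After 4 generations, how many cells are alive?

gen 0: ○○○○○●●
○○●●○○○
●○●○●○●
○○●●○○●
●●○○●○●
●○○○●○○
gen 1: ○○○●●●●
●●●●●○○
●○○○●●●
○○●○●○○
○●●○●○●
○●○○●○○
gen 2: ○○○○○○●
○●●○○○○
●○○○○○●
○○●○●○○
●●●○●○○
○●○○○○●
gen 3: ○●●○○○○
○●○○○○●
●○●●○○○
○○●○○●●
●○●○○●○
○●●○○●●
gen 4: ○○○○○●●
○○○●○○○
●○●●○●○
●○●○●●○
●○●●●○○
○○○●○●●

18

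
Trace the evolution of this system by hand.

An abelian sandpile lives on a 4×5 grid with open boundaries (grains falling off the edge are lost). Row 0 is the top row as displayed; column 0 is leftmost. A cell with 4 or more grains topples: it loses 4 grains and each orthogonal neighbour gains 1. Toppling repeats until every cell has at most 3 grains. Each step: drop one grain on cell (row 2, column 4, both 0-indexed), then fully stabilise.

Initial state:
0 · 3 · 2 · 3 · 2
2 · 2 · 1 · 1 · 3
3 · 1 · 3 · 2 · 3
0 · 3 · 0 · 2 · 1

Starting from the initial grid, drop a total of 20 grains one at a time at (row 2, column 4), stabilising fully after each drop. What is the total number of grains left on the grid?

gen 0: 0 · 3 · 2 · 3 · 2
2 · 2 · 1 · 1 · 3
3 · 1 · 3 · 2 · 3
0 · 3 · 0 · 2 · 1
gen 1: 0 · 3 · 2 · 3 · 3
2 · 2 · 1 · 2 · 0
3 · 1 · 3 · 3 · 1
0 · 3 · 0 · 2 · 2
gen 2: 0 · 3 · 2 · 3 · 3
2 · 2 · 1 · 2 · 0
3 · 1 · 3 · 3 · 2
0 · 3 · 0 · 2 · 2
gen 3: 0 · 3 · 2 · 3 · 3
2 · 2 · 1 · 2 · 0
3 · 1 · 3 · 3 · 3
0 · 3 · 0 · 2 · 2
gen 4: 0 · 3 · 2 · 3 · 3
2 · 2 · 2 · 3 · 1
3 · 2 · 0 · 1 · 1
0 · 3 · 1 · 3 · 3
gen 5: 0 · 3 · 2 · 3 · 3
2 · 2 · 2 · 3 · 1
3 · 2 · 0 · 1 · 2
0 · 3 · 1 · 3 · 3
gen 6: 0 · 3 · 2 · 3 · 3
2 · 2 · 2 · 3 · 1
3 · 2 · 0 · 1 · 3
0 · 3 · 1 · 3 · 3
gen 7: 0 · 3 · 2 · 3 · 3
2 · 2 · 2 · 3 · 2
3 · 2 · 0 · 3 · 1
0 · 3 · 2 · 0 · 1
gen 8: 0 · 3 · 2 · 3 · 3
2 · 2 · 2 · 3 · 2
3 · 2 · 0 · 3 · 2
0 · 3 · 2 · 0 · 1
gen 9: 0 · 3 · 2 · 3 · 3
2 · 2 · 2 · 3 · 2
3 · 2 · 0 · 3 · 3
0 · 3 · 2 · 0 · 1
gen 10: 0 · 3 · 3 · 1 · 1
2 · 2 · 3 · 2 · 1
3 · 2 · 1 · 1 · 2
0 · 3 · 2 · 1 · 2
gen 11: 0 · 3 · 3 · 1 · 1
2 · 2 · 3 · 2 · 1
3 · 2 · 1 · 1 · 3
0 · 3 · 2 · 1 · 2
gen 12: 0 · 3 · 3 · 1 · 1
2 · 2 · 3 · 2 · 2
3 · 2 · 1 · 2 · 0
0 · 3 · 2 · 1 · 3
gen 13: 0 · 3 · 3 · 1 · 1
2 · 2 · 3 · 2 · 2
3 · 2 · 1 · 2 · 1
0 · 3 · 2 · 1 · 3
gen 14: 0 · 3 · 3 · 1 · 1
2 · 2 · 3 · 2 · 2
3 · 2 · 1 · 2 · 2
0 · 3 · 2 · 1 · 3
gen 15: 0 · 3 · 3 · 1 · 1
2 · 2 · 3 · 2 · 2
3 · 2 · 1 · 2 · 3
0 · 3 · 2 · 1 · 3
gen 16: 0 · 3 · 3 · 1 · 1
2 · 2 · 3 · 2 · 3
3 · 2 · 1 · 3 · 1
0 · 3 · 2 · 2 · 0
gen 17: 0 · 3 · 3 · 1 · 1
2 · 2 · 3 · 2 · 3
3 · 2 · 1 · 3 · 2
0 · 3 · 2 · 2 · 0
gen 18: 0 · 3 · 3 · 1 · 1
2 · 2 · 3 · 2 · 3
3 · 2 · 1 · 3 · 3
0 · 3 · 2 · 2 · 0
gen 19: 1 · 1 · 1 · 3 · 2
3 · 0 · 2 · 1 · 1
3 · 3 · 3 · 1 · 2
0 · 3 · 2 · 3 · 1
gen 20: 1 · 1 · 1 · 3 · 2
3 · 0 · 2 · 1 · 1
3 · 3 · 3 · 1 · 3
0 · 3 · 2 · 3 · 1

37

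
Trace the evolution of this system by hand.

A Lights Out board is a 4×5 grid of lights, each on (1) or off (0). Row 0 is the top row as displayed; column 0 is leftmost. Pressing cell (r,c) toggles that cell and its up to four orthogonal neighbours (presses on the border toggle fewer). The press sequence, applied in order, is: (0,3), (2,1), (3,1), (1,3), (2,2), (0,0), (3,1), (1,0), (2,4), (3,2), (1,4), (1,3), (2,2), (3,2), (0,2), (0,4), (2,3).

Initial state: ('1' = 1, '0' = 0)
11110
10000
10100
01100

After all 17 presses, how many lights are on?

k=0  11110
10000
10100
01100
k=1  11001
10010
10100
01100
k=2  11001
11010
01000
00100
k=3  11001
11010
00000
11000
k=4  11011
11101
00010
11000
k=5  11011
11001
01100
11100
k=6  00011
01001
01100
11100
k=7  00011
01001
00100
00000
k=8  10011
10001
10100
00000
k=9  10011
10000
10111
00001
k=10  10011
10000
10011
01111
k=11  10010
10011
10010
01111
k=12  10000
10100
10000
01111
k=13  10000
10000
11110
01011
k=14  10000
10000
11010
00101
k=15  11110
10100
11010
00101
k=16  11101
10101
11010
00101
k=17  11101
10111
11101
00111

15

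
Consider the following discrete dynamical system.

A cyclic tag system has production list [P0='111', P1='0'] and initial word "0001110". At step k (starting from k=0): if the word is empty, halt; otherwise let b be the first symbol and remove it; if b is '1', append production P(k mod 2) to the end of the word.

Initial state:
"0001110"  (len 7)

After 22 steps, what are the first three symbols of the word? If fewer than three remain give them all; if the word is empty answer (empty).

011

step 0: "0001110"  (len 7)
step 1: "001110"  (len 6)
step 2: "01110"  (len 5)
step 3: "1110"  (len 4)
step 4: "1100"  (len 4)
step 5: "100111"  (len 6)
step 6: "001110"  (len 6)
step 7: "01110"  (len 5)
step 8: "1110"  (len 4)
step 9: "110111"  (len 6)
step 10: "101110"  (len 6)
step 11: "01110111"  (len 8)
step 12: "1110111"  (len 7)
step 13: "110111111"  (len 9)
step 14: "101111110"  (len 9)
step 15: "01111110111"  (len 11)
step 16: "1111110111"  (len 10)
step 17: "111110111111"  (len 12)
step 18: "111101111110"  (len 12)
step 19: "11101111110111"  (len 14)
step 20: "11011111101110"  (len 14)
step 21: "1011111101110111"  (len 16)
step 22: "0111111011101110"  (len 16)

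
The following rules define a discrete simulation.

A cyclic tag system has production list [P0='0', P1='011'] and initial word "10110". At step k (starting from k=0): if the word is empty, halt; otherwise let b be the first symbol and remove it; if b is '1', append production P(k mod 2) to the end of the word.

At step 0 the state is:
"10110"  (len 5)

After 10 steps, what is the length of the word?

4

step 0: "10110"  (len 5)
step 1: "01100"  (len 5)
step 2: "1100"  (len 4)
step 3: "1000"  (len 4)
step 4: "000011"  (len 6)
step 5: "00011"  (len 5)
step 6: "0011"  (len 4)
step 7: "011"  (len 3)
step 8: "11"  (len 2)
step 9: "10"  (len 2)
step 10: "0011"  (len 4)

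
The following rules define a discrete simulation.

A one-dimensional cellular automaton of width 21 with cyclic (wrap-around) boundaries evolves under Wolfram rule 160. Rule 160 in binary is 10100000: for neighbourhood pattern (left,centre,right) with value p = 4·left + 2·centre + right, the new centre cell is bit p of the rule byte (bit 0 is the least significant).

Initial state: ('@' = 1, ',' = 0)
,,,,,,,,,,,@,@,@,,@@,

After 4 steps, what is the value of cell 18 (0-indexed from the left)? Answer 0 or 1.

0

t=0: ,,,,,,,,,,,@,@,@,,@@,
t=1: ,,,,,,,,,,,,@,@,,,,,,
t=2: ,,,,,,,,,,,,,@,,,,,,,
t=3: ,,,,,,,,,,,,,,,,,,,,,
t=4: ,,,,,,,,,,,,,,,,,,,,,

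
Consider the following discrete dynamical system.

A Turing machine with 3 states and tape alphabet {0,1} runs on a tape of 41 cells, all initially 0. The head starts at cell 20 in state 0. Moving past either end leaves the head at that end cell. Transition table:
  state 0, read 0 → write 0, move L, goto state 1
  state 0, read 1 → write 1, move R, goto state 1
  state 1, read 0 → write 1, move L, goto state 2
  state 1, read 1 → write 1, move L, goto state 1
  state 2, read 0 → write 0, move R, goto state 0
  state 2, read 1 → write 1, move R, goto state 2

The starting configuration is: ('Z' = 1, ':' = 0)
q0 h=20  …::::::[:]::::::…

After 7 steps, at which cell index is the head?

21

0) q0 h=20  …::::::[:]::::::…
1) q1 h=19  …::::::[:]::::::…
2) q2 h=18  …::::::[:]Z:::::…
3) q0 h=19  …::::::[Z]::::::…
4) q1 h=20  …:::::Z[:]::::::…
5) q2 h=19  …::::::[Z]Z:::::…
6) q2 h=20  …:::::Z[Z]::::::…
7) q2 h=21  …::::ZZ[:]::::::…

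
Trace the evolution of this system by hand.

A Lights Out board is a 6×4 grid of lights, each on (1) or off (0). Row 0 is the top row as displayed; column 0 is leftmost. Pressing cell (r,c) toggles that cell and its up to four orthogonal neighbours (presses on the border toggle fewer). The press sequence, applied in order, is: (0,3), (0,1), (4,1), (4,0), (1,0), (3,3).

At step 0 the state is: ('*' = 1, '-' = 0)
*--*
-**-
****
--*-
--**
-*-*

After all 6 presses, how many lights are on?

t=0: *--*
-**-
****
--*-
--**
-*-*
t=1: *-*-
-***
****
--*-
--**
-*-*
t=2: -*--
--**
****
--*-
--**
-*-*
t=3: -*--
--**
****
-**-
**-*
---*
t=4: -*--
--**
****
***-
---*
*--*
t=5: **--
****
-***
***-
---*
*--*
t=6: **--
****
-**-
**-*
----
*--*

13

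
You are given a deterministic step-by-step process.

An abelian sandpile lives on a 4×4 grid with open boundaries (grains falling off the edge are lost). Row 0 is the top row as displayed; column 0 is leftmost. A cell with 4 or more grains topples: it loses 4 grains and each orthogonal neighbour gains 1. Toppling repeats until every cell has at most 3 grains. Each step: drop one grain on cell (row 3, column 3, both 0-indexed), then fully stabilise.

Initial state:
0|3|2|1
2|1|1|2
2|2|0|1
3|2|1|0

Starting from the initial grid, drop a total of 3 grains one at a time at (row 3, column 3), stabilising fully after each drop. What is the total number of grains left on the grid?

26

gen 0: 0|3|2|1
2|1|1|2
2|2|0|1
3|2|1|0
gen 1: 0|3|2|1
2|1|1|2
2|2|0|1
3|2|1|1
gen 2: 0|3|2|1
2|1|1|2
2|2|0|1
3|2|1|2
gen 3: 0|3|2|1
2|1|1|2
2|2|0|1
3|2|1|3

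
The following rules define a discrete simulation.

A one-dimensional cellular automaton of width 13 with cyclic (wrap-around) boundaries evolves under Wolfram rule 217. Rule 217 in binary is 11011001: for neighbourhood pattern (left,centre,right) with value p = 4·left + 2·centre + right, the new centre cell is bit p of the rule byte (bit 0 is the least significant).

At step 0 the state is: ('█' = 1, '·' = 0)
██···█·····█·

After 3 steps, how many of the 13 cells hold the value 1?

0) ██···█·····█·
1) ████··████···
2) █████·██████·
3) █████·██████·

11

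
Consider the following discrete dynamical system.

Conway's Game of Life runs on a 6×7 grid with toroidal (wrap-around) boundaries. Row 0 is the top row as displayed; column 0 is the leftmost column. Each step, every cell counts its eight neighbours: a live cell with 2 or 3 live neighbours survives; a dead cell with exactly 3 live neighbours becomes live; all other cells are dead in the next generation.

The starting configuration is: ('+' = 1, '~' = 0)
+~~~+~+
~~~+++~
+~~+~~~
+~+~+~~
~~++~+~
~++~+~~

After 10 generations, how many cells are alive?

3

[0] +~~~+~+
~~~+++~
+~~+~~~
+~+~+~~
~~++~+~
~++~+~~
[1] +++~~~+
+~~+~+~
~++~~++
~~+~+~+
~~~~~+~
+++~+~+
[2] ~~~~+~~
~~~+++~
~++~~~~
+++++~+
~~+~+~~
~~++~~~
[3] ~~+~~+~
~~++++~
~~~~~~+
+~~~++~
+~~~++~
~~+~+~~
[4] ~++~~+~
~~+++++
~~~~~~+
+~~~+~~
~+~~~~~
~+~~+~+
[5] ~+~~~~~
+++++~+
+~~~~~+
+~~~~~~
~+~~~+~
~+~~~+~
[6] ~~~++++
~~++~++
~~++~+~
++~~~~~
++~~~~+
+++~~~~
[7] ~~~~~~~
~~~~~~~
+~~+~+~
~~~~~~~
~~~~~~+
~~+++~~
[8] ~~~+~~~
~~~~~~~
~~~~~~~
~~~~~~+
~~~+~~~
~~~+~~~
[9] ~~~~~~~
~~~~~~~
~~~~~~~
~~~~~~~
~~~~~~~
~~+++~~
[10] ~~~+~~~
~~~~~~~
~~~~~~~
~~~~~~~
~~~+~~~
~~~+~~~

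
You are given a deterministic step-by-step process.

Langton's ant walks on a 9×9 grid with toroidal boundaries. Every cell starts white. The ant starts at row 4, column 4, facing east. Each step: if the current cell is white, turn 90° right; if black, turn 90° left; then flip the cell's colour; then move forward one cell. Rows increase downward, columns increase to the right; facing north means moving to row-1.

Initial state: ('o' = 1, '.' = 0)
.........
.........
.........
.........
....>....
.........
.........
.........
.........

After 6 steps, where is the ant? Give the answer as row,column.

0) .........
.........
.........
.........
....>....
.........
.........
.........
.........
1) .........
.........
.........
.........
....o....
....v....
.........
.........
.........
2) .........
.........
.........
.........
....o....
...<o....
.........
.........
.........
3) .........
.........
.........
.........
...^o....
...oo....
.........
.........
.........
4) .........
.........
.........
.........
...o>....
...oo....
.........
.........
.........
5) .........
.........
.........
....^....
...o.....
...oo....
.........
.........
.........
6) .........
.........
.........
....o>...
...o.....
...oo....
.........
.........
.........

3,5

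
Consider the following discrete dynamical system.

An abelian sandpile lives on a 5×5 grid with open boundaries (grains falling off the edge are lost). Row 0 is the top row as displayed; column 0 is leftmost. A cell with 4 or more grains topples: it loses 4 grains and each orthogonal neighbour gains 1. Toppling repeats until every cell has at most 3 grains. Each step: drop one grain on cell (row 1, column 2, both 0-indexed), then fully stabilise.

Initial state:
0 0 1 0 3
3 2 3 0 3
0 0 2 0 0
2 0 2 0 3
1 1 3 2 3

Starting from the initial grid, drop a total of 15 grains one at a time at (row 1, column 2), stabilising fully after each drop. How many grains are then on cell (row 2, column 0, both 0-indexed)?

k=0  0 0 1 0 3
3 2 3 0 3
0 0 2 0 0
2 0 2 0 3
1 1 3 2 3
k=1  0 0 2 0 3
3 3 0 1 3
0 0 3 0 0
2 0 2 0 3
1 1 3 2 3
k=2  0 0 2 0 3
3 3 1 1 3
0 0 3 0 0
2 0 2 0 3
1 1 3 2 3
k=3  0 0 2 0 3
3 3 2 1 3
0 0 3 0 0
2 0 2 0 3
1 1 3 2 3
k=4  0 0 2 0 3
3 3 3 1 3
0 0 3 0 0
2 0 2 0 3
1 1 3 2 3
k=5  1 1 3 0 3
0 1 2 2 3
1 2 0 1 0
2 0 3 0 3
1 1 3 2 3
k=6  1 1 3 0 3
0 1 3 2 3
1 2 0 1 0
2 0 3 0 3
1 1 3 2 3
k=7  1 2 0 1 3
0 2 1 3 3
1 2 1 1 0
2 0 3 0 3
1 1 3 2 3
k=8  1 2 0 1 3
0 2 2 3 3
1 2 1 1 0
2 0 3 0 3
1 1 3 2 3
k=9  1 2 0 1 3
0 2 3 3 3
1 2 1 1 0
2 0 3 0 3
1 1 3 2 3
k=10  1 2 1 3 0
0 3 1 1 1
1 2 2 2 1
2 0 3 0 3
1 1 3 2 3
k=11  1 2 1 3 0
0 3 2 1 1
1 2 2 2 1
2 0 3 0 3
1 1 3 2 3
k=12  1 2 1 3 0
0 3 3 1 1
1 2 2 2 1
2 0 3 0 3
1 1 3 2 3
k=13  1 3 2 3 0
1 0 1 2 1
1 3 3 2 1
2 0 3 0 3
1 1 3 2 3
k=14  1 3 2 3 0
1 0 2 2 1
1 3 3 2 1
2 0 3 0 3
1 1 3 2 3
k=15  1 3 2 3 0
1 0 3 2 1
1 3 3 2 1
2 0 3 0 3
1 1 3 2 3

1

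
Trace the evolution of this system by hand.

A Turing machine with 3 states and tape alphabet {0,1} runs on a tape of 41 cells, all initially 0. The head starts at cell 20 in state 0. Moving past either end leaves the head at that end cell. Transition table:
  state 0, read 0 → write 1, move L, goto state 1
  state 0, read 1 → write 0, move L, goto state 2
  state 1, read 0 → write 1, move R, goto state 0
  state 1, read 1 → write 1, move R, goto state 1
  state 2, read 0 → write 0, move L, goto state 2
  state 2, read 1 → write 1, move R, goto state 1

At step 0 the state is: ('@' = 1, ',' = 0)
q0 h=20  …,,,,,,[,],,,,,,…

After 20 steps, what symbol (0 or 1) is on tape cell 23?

1

0) q0 h=20  …,,,,,,[,],,,,,,…
1) q1 h=19  …,,,,,,[,]@,,,,,…
2) q0 h=20  …,,,,,@[@],,,,,,…
3) q2 h=19  …,,,,,,[@],,,,,,…
4) q1 h=20  …,,,,,@[,],,,,,,…
5) q0 h=21  …,,,,@@[,],,,,,,…
6) q1 h=20  …,,,,,@[@]@,,,,,…
7) q1 h=21  …,,,,@@[@],,,,,,…
8) q1 h=22  …,,,@@@[,],,,,,,…
9) q0 h=23  …,,@@@@[,],,,,,,…
10) q1 h=22  …,,,@@@[@]@,,,,,…
11) q1 h=23  …,,@@@@[@],,,,,,…
12) q1 h=24  …,@@@@@[,],,,,,,…
13) q0 h=25  …@@@@@@[,],,,,,,…
14) q1 h=24  …,@@@@@[@]@,,,,,…
15) q1 h=25  …@@@@@@[@],,,,,,…
16) q1 h=26  …@@@@@@[,],,,,,,…
17) q0 h=27  …@@@@@@[,],,,,,,…
18) q1 h=26  …@@@@@@[@]@,,,,,…
19) q1 h=27  …@@@@@@[@],,,,,,…
20) q1 h=28  …@@@@@@[,],,,,,,…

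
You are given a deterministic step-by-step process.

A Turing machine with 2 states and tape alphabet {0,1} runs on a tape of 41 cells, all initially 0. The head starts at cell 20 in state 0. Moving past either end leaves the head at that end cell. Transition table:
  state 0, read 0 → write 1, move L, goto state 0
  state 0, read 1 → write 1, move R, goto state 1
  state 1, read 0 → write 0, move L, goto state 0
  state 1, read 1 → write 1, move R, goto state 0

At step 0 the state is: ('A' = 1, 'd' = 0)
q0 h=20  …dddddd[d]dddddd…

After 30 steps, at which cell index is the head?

[0] q0 h=20  …dddddd[d]dddddd…
[1] q0 h=19  …dddddd[d]Addddd…
[2] q0 h=18  …dddddd[d]AAdddd…
[3] q0 h=17  …dddddd[d]AAAddd…
[4] q0 h=16  …dddddd[d]AAAAdd…
[5] q0 h=15  …dddddd[d]AAAAAd…
[6] q0 h=14  …dddddd[d]AAAAAA…
[7] q0 h=13  …dddddd[d]AAAAAA…
[8] q0 h=12  …dddddd[d]AAAAAA…
[9] q0 h=11  …dddddd[d]AAAAAA…
[10] q0 h=10  …dddddd[d]AAAAAA…
[11] q0 h= 9  …dddddd[d]AAAAAA…
[12] q0 h= 8  …dddddd[d]AAAAAA…
[13] q0 h= 7  …dddddd[d]AAAAAA…
[14] q0 h= 6  |dddddd[d]AAAAAA…
[15] q0 h= 5  |ddddd[d]AAAAAA…
[16] q0 h= 4  |dddd[d]AAAAAA…
[17] q0 h= 3  |ddd[d]AAAAAA…
[18] q0 h= 2  |dd[d]AAAAAA…
[19] q0 h= 1  |d[d]AAAAAA…
[20] q0 h= 0  |[d]AAAAAA…
[21] q0 h= 0  |[A]AAAAAA…
[22] q1 h= 1  |A[A]AAAAAA…
[23] q0 h= 2  |AA[A]AAAAAA…
[24] q1 h= 3  |AAA[A]AAAAAA…
[25] q0 h= 4  |AAAA[A]AAAAAA…
[26] q1 h= 5  |AAAAA[A]AAAAAA…
[27] q0 h= 6  |AAAAAA[A]AAAAAA…
[28] q1 h= 7  …AAAAAA[A]AAAAAA…
[29] q0 h= 8  …AAAAAA[A]AAAAAA…
[30] q1 h= 9  …AAAAAA[A]AAAAAA…

9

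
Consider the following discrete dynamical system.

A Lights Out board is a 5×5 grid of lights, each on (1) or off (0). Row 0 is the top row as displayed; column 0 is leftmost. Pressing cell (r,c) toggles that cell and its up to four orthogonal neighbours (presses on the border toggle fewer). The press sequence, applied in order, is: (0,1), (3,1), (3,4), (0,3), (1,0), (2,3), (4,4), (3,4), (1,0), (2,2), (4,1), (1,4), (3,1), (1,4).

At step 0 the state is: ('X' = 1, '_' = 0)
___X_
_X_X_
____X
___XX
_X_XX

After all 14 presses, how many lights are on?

10

[0] ___X_
_X_X_
____X
___XX
_X_XX
[1] XXXX_
___X_
____X
___XX
_X_XX
[2] XXXX_
___X_
_X__X
XXXXX
___XX
[3] XXXX_
___X_
_X___
XXX__
___X_
[4] XX__X
_____
_X___
XXX__
___X_
[5] _X__X
XX___
XX___
XXX__
___X_
[6] _X__X
XX_X_
XXXXX
XXXX_
___X_
[7] _X__X
XX_X_
XXXXX
XXXXX
____X
[8] _X__X
XX_X_
XXXX_
XXX__
_____
[9] XX__X
___X_
_XXX_
XXX__
_____
[10] XX__X
__XX_
_____
XX___
_____
[11] XX__X
__XX_
_____
X____
XXX__
[12] XX___
__X_X
____X
X____
XXX__
[13] XX___
__X_X
_X__X
_XX__
X_X__
[14] XX__X
__XX_
_X___
_XX__
X_X__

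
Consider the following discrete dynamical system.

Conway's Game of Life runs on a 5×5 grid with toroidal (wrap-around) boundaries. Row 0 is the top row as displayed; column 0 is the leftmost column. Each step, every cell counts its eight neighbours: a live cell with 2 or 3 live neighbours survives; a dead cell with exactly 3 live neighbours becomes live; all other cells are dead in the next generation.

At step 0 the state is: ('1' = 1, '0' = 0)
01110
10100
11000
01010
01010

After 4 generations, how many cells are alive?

4

0) 01110
10100
11000
01010
01010
1) 10011
10011
10001
01001
11011
2) 00000
01000
01000
01100
01000
3) 00000
00000
11000
11100
01100
4) 00000
00000
10100
00000
10100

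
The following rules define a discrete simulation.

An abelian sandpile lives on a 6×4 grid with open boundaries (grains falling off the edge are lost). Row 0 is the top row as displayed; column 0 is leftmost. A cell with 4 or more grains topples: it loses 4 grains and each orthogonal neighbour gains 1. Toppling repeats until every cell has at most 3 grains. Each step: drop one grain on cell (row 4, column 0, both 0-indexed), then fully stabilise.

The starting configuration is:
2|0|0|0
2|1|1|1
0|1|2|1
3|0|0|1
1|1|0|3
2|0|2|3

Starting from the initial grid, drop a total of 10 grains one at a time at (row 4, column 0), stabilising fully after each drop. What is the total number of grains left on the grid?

31

[0] 2|0|0|0
2|1|1|1
0|1|2|1
3|0|0|1
1|1|0|3
2|0|2|3
[1] 2|0|0|0
2|1|1|1
0|1|2|1
3|0|0|1
2|1|0|3
2|0|2|3
[2] 2|0|0|0
2|1|1|1
0|1|2|1
3|0|0|1
3|1|0|3
2|0|2|3
[3] 2|0|0|0
2|1|1|1
1|1|2|1
0|1|0|1
1|2|0|3
3|0|2|3
[4] 2|0|0|0
2|1|1|1
1|1|2|1
0|1|0|1
2|2|0|3
3|0|2|3
[5] 2|0|0|0
2|1|1|1
1|1|2|1
0|1|0|1
3|2|0|3
3|0|2|3
[6] 2|0|0|0
2|1|1|1
1|1|2|1
1|1|0|1
1|3|0|3
0|1|2|3
[7] 2|0|0|0
2|1|1|1
1|1|2|1
1|1|0|1
2|3|0|3
0|1|2|3
[8] 2|0|0|0
2|1|1|1
1|1|2|1
1|1|0|1
3|3|0|3
0|1|2|3
[9] 2|0|0|0
2|1|1|1
1|1|2|1
2|2|0|1
1|0|1|3
1|2|2|3
[10] 2|0|0|0
2|1|1|1
1|1|2|1
2|2|0|1
2|0|1|3
1|2|2|3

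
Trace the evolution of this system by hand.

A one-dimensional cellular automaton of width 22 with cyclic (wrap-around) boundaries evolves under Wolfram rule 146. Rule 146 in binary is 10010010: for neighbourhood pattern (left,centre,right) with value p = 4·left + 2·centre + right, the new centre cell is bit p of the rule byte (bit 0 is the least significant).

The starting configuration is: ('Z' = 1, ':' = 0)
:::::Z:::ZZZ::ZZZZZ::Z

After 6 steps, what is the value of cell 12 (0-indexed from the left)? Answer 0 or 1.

t=0: :::::Z:::ZZZ::ZZZZZ::Z
t=1: Z:::Z:Z:Z:Z:ZZ:ZZZ:ZZ:
t=2: :Z:Z::::::::::::Z:::::
t=3: Z:::Z::::::::::Z:Z::::
t=4: :Z:Z:Z::::::::Z:::Z::Z
t=5: ::::::Z::::::Z:Z:Z:ZZ:
t=6: :::::Z:Z::::Z::::::::Z

1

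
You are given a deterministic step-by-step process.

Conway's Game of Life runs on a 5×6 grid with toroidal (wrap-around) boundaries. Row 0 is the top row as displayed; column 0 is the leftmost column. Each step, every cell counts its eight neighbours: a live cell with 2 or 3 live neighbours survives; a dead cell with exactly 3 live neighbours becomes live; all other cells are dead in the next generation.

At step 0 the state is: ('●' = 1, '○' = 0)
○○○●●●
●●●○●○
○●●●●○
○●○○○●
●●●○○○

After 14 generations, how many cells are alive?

k=0  ○○○●●●
●●●○●○
○●●●●○
○●○○○●
●●●○○○
k=1  ○○○○●○
●○○○○○
○○○○●○
○○○○●●
○●●●○○
k=2  ○●●●○○
○○○○○●
○○○○●○
○○●○●●
○○●●○●
k=3  ●●○●○○
○○●●●○
○○○●●○
○○●○○●
●○○○○●
k=4  ●●○●○○
○●○○○●
○○○○○●
●○○●○●
○○●○●●
k=5  ○●○●○○
○●●○●●
○○○○○●
●○○●○○
○○●○○○
k=6  ●●○●●○
○●●●●●
○●●●○●
○○○○○○
○●●●○○
k=7  ○○○○○○
○○○○○○
○●○○○●
●○○○●○
●●○●●○
k=8  ○○○○○○
○○○○○○
●○○○○●
○○●●●○
●●○●●○
k=9  ○○○○○○
○○○○○○
○○○●●●
○○●○○○
○●○○●●
k=10  ○○○○○○
○○○○●○
○○○●●○
●○●○○○
○○○○○○
k=11  ○○○○○○
○○○●●○
○○○●●●
○○○●○○
○○○○○○
k=12  ○○○○○○
○○○●○●
○○●○○●
○○○●○○
○○○○○○
k=13  ○○○○○○
○○○○●○
○○●●○○
○○○○○○
○○○○○○
k=14  ○○○○○○
○○○●○○
○○○●○○
○○○○○○
○○○○○○

2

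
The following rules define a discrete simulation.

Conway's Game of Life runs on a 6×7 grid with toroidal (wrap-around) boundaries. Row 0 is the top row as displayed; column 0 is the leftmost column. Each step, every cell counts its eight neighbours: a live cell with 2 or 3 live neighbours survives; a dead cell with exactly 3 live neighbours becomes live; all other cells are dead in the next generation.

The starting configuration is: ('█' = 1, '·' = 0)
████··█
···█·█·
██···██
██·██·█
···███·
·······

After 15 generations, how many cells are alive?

7

t=0: ████··█
···█·█·
██···██
██·██·█
···███·
·······
t=1: █████·█
···█·█·
·█·█···
·█·█···
█·██·██
██···██
t=2: ···█···
·····██
···█···
·█·█··█
···█·█·
·······
t=3: ·······
····█··
█·█·███
···█···
··█·█··
····█··
t=4: ·······
···██·█
····███
·██···█
····█··
···█···
t=5: ···██··
···██·█
··█·█·█
█··██·█
··██···
·······
t=6: ···███·
··█····
··█···█
██··█·█
··███··
··█·█··
t=7: ··█·██·
··█·██·
··██·██
██··█·█
█·█·█··
··█····
t=8: ·██·██·
·██····
··█····
····█··
█·█··██
··█·██·
t=9: ····██·
·······
·███···
·█·█·██
·█····█
█·█····
t=10: ·······
··███··
██·██··
·█·████
·█···██
██···██
t=11: ███████
·██·█··
██····█
·█·█···
·█·····
·█···█·
t=12: ······█
····█··
···█···
·█·····
██·····
···█·█·
t=13: ····██·
·······
·······
███····
███····
█·····█
t=14: ·····██
·······
·█·····
█·█····
··█····
█····██
t=15: █····█·
·······
·█·····
··█····
█······
█····█·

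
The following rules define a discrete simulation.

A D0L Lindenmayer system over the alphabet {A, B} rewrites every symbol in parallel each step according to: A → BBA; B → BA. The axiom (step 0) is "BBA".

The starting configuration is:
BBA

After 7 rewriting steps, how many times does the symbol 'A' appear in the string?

577

gen 0: BBA
gen 1: BABABBA
gen 2: BABBABABBABABABBA
gen 3: BABBABABABBABABBABABABBABABBABABBABABABBA
gen 4: BABBABABABBABABBABABBABABABBABABBABABABBABABBABABBABABABBABABBABABABBABABBABABABBABABBABABBABABABBA
gen 5: BABBABABABBABABBABABBABABABBABABBABABABBABABBABABABBABABBA…BABBABABBABABABBABABBABABABBABABBABABABBABABBABABBABABABBA  (len 239)
gen 6: BABBABABABBABABBABABBABABABBABABBABABABBABABBABABABBABABBA…BABBABABBABABABBABABBABABABBABABBABABABBABABBABABBABABABBA  (len 577)
gen 7: BABBABABABBABABBABABBABABABBABABBABABABBABABBABABABBABABBA…BABBABABBABABABBABABBABABABBABABBABABABBABABBABABBABABABBA  (len 1393)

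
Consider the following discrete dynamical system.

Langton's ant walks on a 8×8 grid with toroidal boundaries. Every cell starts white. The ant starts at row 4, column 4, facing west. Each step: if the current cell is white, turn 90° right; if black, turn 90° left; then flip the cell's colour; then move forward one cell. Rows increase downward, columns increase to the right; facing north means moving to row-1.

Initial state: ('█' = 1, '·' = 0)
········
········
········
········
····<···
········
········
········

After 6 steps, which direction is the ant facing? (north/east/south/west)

k=0  ········
········
········
········
····<···
········
········
········
k=1  ········
········
········
····^···
····█···
········
········
········
k=2  ········
········
········
····█>··
····█···
········
········
········
k=3  ········
········
········
····██··
····█v··
········
········
········
k=4  ········
········
········
····██··
····<█··
········
········
········
k=5  ········
········
········
····██··
·····█··
····v···
········
········
k=6  ········
········
········
····██··
·····█··
···<█···
········
········

west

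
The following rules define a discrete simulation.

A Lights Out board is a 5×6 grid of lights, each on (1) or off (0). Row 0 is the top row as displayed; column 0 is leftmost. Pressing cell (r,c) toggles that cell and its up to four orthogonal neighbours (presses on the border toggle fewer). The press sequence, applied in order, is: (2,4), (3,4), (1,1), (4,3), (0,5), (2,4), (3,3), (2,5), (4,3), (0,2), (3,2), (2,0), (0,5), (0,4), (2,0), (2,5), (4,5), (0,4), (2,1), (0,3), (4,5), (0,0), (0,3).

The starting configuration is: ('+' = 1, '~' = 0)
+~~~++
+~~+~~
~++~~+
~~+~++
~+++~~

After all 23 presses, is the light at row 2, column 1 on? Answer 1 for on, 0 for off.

k=0  +~~~++
+~~+~~
~++~~+
~~+~++
~+++~~
k=1  +~~~++
+~~++~
~++++~
~~+~~+
~+++~~
k=2  +~~~++
+~~++~
~+++~~
~~+++~
~++++~
k=3  ++~~++
~++++~
~~++~~
~~+++~
~++++~
k=4  ++~~++
~++++~
~~++~~
~~+~+~
~+~~~~
k=5  ++~~~~
~+++++
~~++~~
~~+~+~
~+~~~~
k=6  ++~~~~
~+++~+
~~+~++
~~+~~~
~+~~~~
k=7  ++~~~~
~+++~+
~~++++
~~~++~
~+~+~~
k=8  ++~~~~
~+++~~
~~++~~
~~~+++
~+~+~~
k=9  ++~~~~
~+++~~
~~++~~
~~~~++
~++~+~
k=10  +~++~~
~+~+~~
~~++~~
~~~~++
~++~+~
k=11  +~++~~
~+~+~~
~~~+~~
~+++++
~+~~+~
k=12  +~++~~
++~+~~
++~+~~
++++++
~+~~+~
k=13  +~++++
++~+~+
++~+~~
++++++
~+~~+~
k=14  +~+~~~
++~+++
++~+~~
++++++
~+~~+~
k=15  +~+~~~
~+~+++
~~~+~~
~+++++
~+~~+~
k=16  +~+~~~
~+~++~
~~~+++
~++++~
~+~~+~
k=17  +~+~~~
~+~++~
~~~+++
~+++++
~+~~~+
k=18  +~++++
~+~+~~
~~~+++
~+++++
~+~~~+
k=19  +~++++
~~~+~~
++++++
~~++++
~+~~~+
k=20  +~~~~+
~~~~~~
++++++
~~++++
~+~~~+
k=21  +~~~~+
~~~~~~
++++++
~~+++~
~+~~+~
k=22  ~+~~~+
+~~~~~
++++++
~~+++~
~+~~+~
k=23  ~+++++
+~~+~~
++++++
~~+++~
~+~~+~

1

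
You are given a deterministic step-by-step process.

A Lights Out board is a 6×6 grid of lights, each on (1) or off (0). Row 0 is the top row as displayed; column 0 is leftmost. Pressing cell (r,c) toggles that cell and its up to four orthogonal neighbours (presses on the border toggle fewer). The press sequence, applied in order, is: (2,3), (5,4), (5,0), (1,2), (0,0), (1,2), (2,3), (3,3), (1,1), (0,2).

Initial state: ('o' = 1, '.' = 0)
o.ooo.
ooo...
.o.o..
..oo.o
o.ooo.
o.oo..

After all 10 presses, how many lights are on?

11

k=0  o.ooo.
ooo...
.o.o..
..oo.o
o.ooo.
o.oo..
k=1  o.ooo.
oooo..
.oo.o.
..o..o
o.ooo.
o.oo..
k=2  o.ooo.
oooo..
.oo.o.
..o..o
o.oo..
o.o.oo
k=3  o.ooo.
oooo..
.oo.o.
..o..o
..oo..
.oo.oo
k=4  o..oo.
o.....
.o..o.
..o..o
..oo..
.oo.oo
k=5  .o.oo.
......
.o..o.
..o..o
..oo..
.oo.oo
k=6  .oooo.
.ooo..
.oo.o.
..o..o
..oo..
.oo.oo
k=7  .oooo.
.oo...
.o.o..
..oo.o
..oo..
.oo.oo
k=8  .oooo.
.oo...
.o....
....oo
..o...
.oo.oo
k=9  ..ooo.
o.....
......
....oo
..o...
.oo.oo
k=10  .o..o.
o.o...
......
....oo
..o...
.oo.oo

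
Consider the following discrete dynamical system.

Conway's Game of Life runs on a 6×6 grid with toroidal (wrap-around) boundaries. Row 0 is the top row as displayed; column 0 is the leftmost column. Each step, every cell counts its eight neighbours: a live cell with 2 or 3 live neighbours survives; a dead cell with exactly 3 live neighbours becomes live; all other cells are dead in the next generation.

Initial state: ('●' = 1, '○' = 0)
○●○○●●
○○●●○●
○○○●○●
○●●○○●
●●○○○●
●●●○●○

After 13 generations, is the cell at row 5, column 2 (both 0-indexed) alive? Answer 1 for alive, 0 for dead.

0

gen 0: ○●○○●●
○○●●○●
○○○●○●
○●●○○●
●●○○○●
●●●○●○
gen 1: ○○○○○○
○○●●○●
○●○●○●
○●●○○●
○○○●●○
○○●●●○
gen 2: ○○○○○○
●○●●○○
○●○●○●
○●○○○●
○●○○○●
○○●○●○
gen 3: ○●●○○○
●●●●●○
○●○●○●
○●○○○●
○●●○●●
○○○○○○
gen 4: ●○○○○○
○○○○●●
○○○●○●
○●○●○●
○●●○●●
●○○●○○
gen 5: ●○○○●○
●○○○●●
○○●●○●
○●○●○●
○●○○○●
●○●●●○
gen 6: ●○○○○○
●●○○○○
○●●●○○
○●○●○●
○●○○○●
●○●●●○
gen 7: ●○●●○○
●○○○○○
○○○●●○
○●○●○○
○●○○○●
●○●●●○
gen 8: ●○●○●○
○●●○●●
○○●●●○
●○○●○○
○●○○○●
●○○○●○
gen 9: ●○●○●○
●○○○○○
●○○○○○
●●○●○●
○●○○●●
●○○●●○
gen 10: ●○○○●○
●○○○○○
○○○○○○
○●●○○○
○●○○○○
●○●○○○
gen 11: ●○○○○○
○○○○○●
○●○○○○
○●●○○○
●○○○○○
●○○○○●
gen 12: ●○○○○○
●○○○○○
●●●○○○
●●●○○○
●○○○○●
●●○○○●
gen 13: ○○○○○○
●○○○○●
○○●○○●
○○●○○○
○○●○○○
○●○○○○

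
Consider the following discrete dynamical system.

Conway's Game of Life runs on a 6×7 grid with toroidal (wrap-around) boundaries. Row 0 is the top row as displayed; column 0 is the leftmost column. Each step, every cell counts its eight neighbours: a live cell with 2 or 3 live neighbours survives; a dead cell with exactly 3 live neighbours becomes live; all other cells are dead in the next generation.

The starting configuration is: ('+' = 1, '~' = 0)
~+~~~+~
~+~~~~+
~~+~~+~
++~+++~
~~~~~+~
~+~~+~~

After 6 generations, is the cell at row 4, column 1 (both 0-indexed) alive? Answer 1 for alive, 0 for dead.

t=0: ~+~~~+~
~+~~~~+
~~+~~+~
++~+++~
~~~~~+~
~+~~+~~
t=1: ~++~~+~
+++~~++
~~++~+~
~+++~+~
++++~++
~~~~++~
t=2: ~~++~~~
+~~~~+~
~~~~~+~
~~~~~+~
+~~~~~~
~~~~~~~
t=3: ~~~~~~~
~~~~+~+
~~~~++~
~~~~~~+
~~~~~~~
~~~~~~~
t=4: ~~~~~~~
~~~~+~~
~~~~+~+
~~~~~+~
~~~~~~~
~~~~~~~
t=5: ~~~~~~~
~~~~~+~
~~~~+~~
~~~~~+~
~~~~~~~
~~~~~~~
t=6: ~~~~~~~
~~~~~~~
~~~~++~
~~~~~~~
~~~~~~~
~~~~~~~

0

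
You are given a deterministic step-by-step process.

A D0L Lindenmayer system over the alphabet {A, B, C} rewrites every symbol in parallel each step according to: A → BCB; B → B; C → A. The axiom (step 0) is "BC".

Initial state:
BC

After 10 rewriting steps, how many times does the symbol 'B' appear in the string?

11

[0] BC
[1] BA
[2] BBCB
[3] BBAB
[4] BBBCBB
[5] BBBABB
[6] BBBBCBBB
[7] BBBBABBB
[8] BBBBBCBBBB
[9] BBBBBABBBB
[10] BBBBBBCBBBBB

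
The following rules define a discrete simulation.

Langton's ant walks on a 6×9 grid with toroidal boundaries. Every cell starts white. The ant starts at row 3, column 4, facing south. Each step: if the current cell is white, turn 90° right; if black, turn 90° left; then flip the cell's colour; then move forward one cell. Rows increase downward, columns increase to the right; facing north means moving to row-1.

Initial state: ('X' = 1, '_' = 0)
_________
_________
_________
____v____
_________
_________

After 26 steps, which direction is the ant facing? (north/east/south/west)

north

step 0: _________
_________
_________
____v____
_________
_________
step 1: _________
_________
_________
___<X____
_________
_________
step 2: _________
_________
___^_____
___XX____
_________
_________
step 3: _________
_________
___X>____
___XX____
_________
_________
step 4: _________
_________
___XX____
___Xv____
_________
_________
step 5: _________
_________
___XX____
___X_>___
_________
_________
step 6: _________
_________
___XX____
___X_X___
_____v___
_________
step 7: _________
_________
___XX____
___X_X___
____<X___
_________
step 8: _________
_________
___XX____
___X^X___
____XX___
_________
step 9: _________
_________
___XX____
___XX>___
____XX___
_________
step 10: _________
_________
___XX^___
___XX____
____XX___
_________
step 11: _________
_________
___XXX>__
___XX____
____XX___
_________
step 12: _________
_________
___XXXX__
___XX_v__
____XX___
_________
step 13: _________
_________
___XXXX__
___XX<X__
____XX___
_________
step 14: _________
_________
___XX^X__
___XXXX__
____XX___
_________
step 15: _________
_________
___X<_X__
___XXXX__
____XX___
_________
step 16: _________
_________
___X__X__
___XvXX__
____XX___
_________
step 17: _________
_________
___X__X__
___X_>X__
____XX___
_________
step 18: _________
_________
___X_^X__
___X__X__
____XX___
_________
step 19: _________
_________
___X_X>__
___X__X__
____XX___
_________
step 20: _________
______^__
___X_X___
___X__X__
____XX___
_________
step 21: _________
______X>_
___X_X___
___X__X__
____XX___
_________
step 22: _________
______XX_
___X_X_v_
___X__X__
____XX___
_________
step 23: _________
______XX_
___X_X<X_
___X__X__
____XX___
_________
step 24: _________
______^X_
___X_XXX_
___X__X__
____XX___
_________
step 25: _________
_____<_X_
___X_XXX_
___X__X__
____XX___
_________
step 26: _____^___
_____X_X_
___X_XXX_
___X__X__
____XX___
_________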